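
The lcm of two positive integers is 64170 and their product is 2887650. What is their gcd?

gcd·lcm = product, so gcd = 2887650/64170 = 45.

45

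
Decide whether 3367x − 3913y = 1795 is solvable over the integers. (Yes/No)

No

gcd(3367, 3913): 3913 = 1·3367 + 546; 3367 = 6·546 + 91; 546 = 6·91 + 0 → 91
91 does not divide 1795, so a solution does not exist.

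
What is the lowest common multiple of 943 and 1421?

1340003

gcd first: 1421 = 1·943 + 478; 943 = 1·478 + 465; 478 = 1·465 + 13; 465 = 35·13 + 10; 13 = 1·10 + 3; 10 = 3·3 + 1; 3 = 3·1 + 0 → gcd = 1
lcm = 943·1421/gcd = 1340003/1 = 1340003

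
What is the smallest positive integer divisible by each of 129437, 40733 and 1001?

129437 = 7 · 11 · 41²; 40733 = 7 · 11 · 23²; 1001 = 7 · 11 · 13
lcm takes max exponent of each prime: 7 · 11 · 13 · 23² · 41² = 890138249

890138249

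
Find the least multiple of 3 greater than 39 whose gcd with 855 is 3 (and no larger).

855 = 3·285. Any a with gcd(a, 855) = 3 is a multiple of 3, say 3s, with s coprime to 285.
Need s > 39/3, so s ≥ 14. First s ≥ 14 with gcd(s, 285) = 1 is s = 14. Thus a = 3·14 = 42.

42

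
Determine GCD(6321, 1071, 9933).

21

gcd(6321, 1071): 6321 = 5·1071 + 966; 1071 = 1·966 + 105; 966 = 9·105 + 21; 105 = 5·21 + 0 → 21
gcd(21, 9933): 9933 = 473·21 + 0 → 21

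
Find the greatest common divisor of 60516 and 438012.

60516 = 2² · 3² · 41²
438012 = 2² · 3² · 23³
Common: 2² · 3² = 36

36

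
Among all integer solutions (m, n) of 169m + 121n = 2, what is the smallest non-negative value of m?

116

Euclid: 169 = 1·121 + 48; 121 = 2·48 + 25; 48 = 1·25 + 23; 25 = 1·23 + 2; 23 = 11·2 + 1; 2 = 2·1 + 0 → gcd = 1; 2 = 1·2.
Back-substitution yields 169·(58) + 121·(-81) = 1, so one solution is m = 58·2 = 116, n = -81·2 = -162.
Solutions in m differ by 121/1 = 121; the one in [0, 121) is 116 mod 121 = 116.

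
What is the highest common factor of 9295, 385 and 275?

9295 = 5 · 11 · 13²; 385 = 5 · 7 · 11; 275 = 5² · 11
gcd takes min exponent of each prime: 5 · 11 = 55

55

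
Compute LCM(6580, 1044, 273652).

117491117940

lcm(6580, 1044) = 6580·1044/gcd = 6869520/4 = 1717380
lcm(1717380, 273652) = 1717380·273652/gcd = 469964471760/4 = 117491117940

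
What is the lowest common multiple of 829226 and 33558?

829226 = 2 · 17 · 29³; 33558 = 2 · 3 · 7 · 17 · 47
max exponents: 2 · 3 · 7 · 17 · 29³ · 47 = 818446062

818446062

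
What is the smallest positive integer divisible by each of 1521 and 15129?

1521 = 3² · 13²; 15129 = 3² · 41²
max exponents: 3² · 13² · 41² = 2556801

2556801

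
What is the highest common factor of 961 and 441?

1

Euclid: 961 = 2·441 + 79; 441 = 5·79 + 46; 79 = 1·46 + 33; 46 = 1·33 + 13; 33 = 2·13 + 7; 13 = 1·7 + 6; 7 = 1·6 + 1; 6 = 6·1 + 0. Last nonzero remainder: 1.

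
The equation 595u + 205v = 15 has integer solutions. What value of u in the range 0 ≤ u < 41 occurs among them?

30

gcd(595, 205) = 5 (Euclid: 595 = 2·205 + 185; 205 = 1·185 + 20; 185 = 9·20 + 5; 20 = 4·5 + 0), and 5 | 15.
Extended Euclid: 595·(10) + 205·(-29) = 5. Scale by 3: u₀ = 30.
General solution u = u₀ + 41t; reducing mod 41 gives u = 30 (and v = -87).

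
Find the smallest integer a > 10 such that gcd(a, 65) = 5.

15

65 = 5·13. Any a with gcd(a, 65) = 5 is a multiple of 5, say 5s, with s coprime to 13.
Need s > 10/5, so s ≥ 3. First s ≥ 3 with gcd(s, 13) = 1 is s = 3. Thus a = 5·3 = 15.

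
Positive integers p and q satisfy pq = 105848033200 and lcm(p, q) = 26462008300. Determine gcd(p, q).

From gcd × lcm = pq: gcd = 105848033200 / 26462008300 = 4.

4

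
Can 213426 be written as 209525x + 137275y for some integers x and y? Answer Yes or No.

No

gcd(209525, 137275): 209525 = 1·137275 + 72250; 137275 = 1·72250 + 65025; 72250 = 1·65025 + 7225; 65025 = 9·7225 + 0 → 7225
7225 does not divide 213426, so a solution does not exist.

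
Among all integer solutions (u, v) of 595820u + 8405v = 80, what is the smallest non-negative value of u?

Reduce mod 8405: 595820u ≡ 80 (mod 8405). With g = gcd(595820, 8405) = 5 dividing 80, divide through: 119164u ≡ 16 (mod 1681).
Since gcd(119164, 1681) = 1, u ≡ 16·(119164)⁻¹ ≡ 1609 (mod 1681). Smallest non-negative: 1609.

1609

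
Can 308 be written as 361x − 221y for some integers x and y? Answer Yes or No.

By Bézout, 361x − 221y = 308 has integer solutions iff gcd(361, 221) | 308.
Euclid: 361 = 1·221 + 140; 221 = 1·140 + 81; 140 = 1·81 + 59; 81 = 1·59 + 22; 59 = 2·22 + 15; 22 = 1·15 + 7; 15 = 2·7 + 1; 7 = 7·1 + 0. gcd = 1; 308 mod 1 = 0. Yes.

Yes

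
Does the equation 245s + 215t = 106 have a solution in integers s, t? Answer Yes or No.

gcd(245, 215): 245 = 1·215 + 30; 215 = 7·30 + 5; 30 = 6·5 + 0 → 5
5 does not divide 106, so a solution does not exist.

No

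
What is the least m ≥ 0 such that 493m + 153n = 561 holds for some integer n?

3

Reduce mod 153: 493m ≡ 561 (mod 153). With g = gcd(493, 153) = 17 dividing 561, divide through: 29m ≡ 33 (mod 9).
Since gcd(29, 9) = 1, m ≡ 33·(29)⁻¹ ≡ 3 (mod 9). Smallest non-negative: 3.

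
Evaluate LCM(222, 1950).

gcd first: 1950 = 8·222 + 174; 222 = 1·174 + 48; 174 = 3·48 + 30; 48 = 1·30 + 18; 30 = 1·18 + 12; 18 = 1·12 + 6; 12 = 2·6 + 0 → gcd = 6
lcm = 222·1950/gcd = 432900/6 = 72150

72150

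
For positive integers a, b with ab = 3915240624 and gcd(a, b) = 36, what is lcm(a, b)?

gcd·lcm = product, so lcm = 3915240624/36 = 108756684.

108756684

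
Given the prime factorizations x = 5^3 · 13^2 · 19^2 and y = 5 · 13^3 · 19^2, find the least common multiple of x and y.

99139625

max exponent per prime: 5^3 · 13^3 · 19^2 = 99139625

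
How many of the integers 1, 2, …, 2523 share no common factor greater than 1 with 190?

190 = 2·5·19. Inclusion–exclusion on these primes:
2523 − ⌊2523/2⌋ − ⌊2523/5⌋ − ⌊2523/19⌋ + ⌊2523/10⌋ + ⌊2523/38⌋ + ⌊2523/95⌋ − ⌊2523/190⌋ = 957

957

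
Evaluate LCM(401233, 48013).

2752057147

gcd first: 401233 = 8·48013 + 17129; 48013 = 2·17129 + 13755; 17129 = 1·13755 + 3374; 13755 = 4·3374 + 259; 3374 = 13·259 + 7; 259 = 37·7 + 0 → gcd = 7
lcm = 401233·48013/gcd = 19264400029/7 = 2752057147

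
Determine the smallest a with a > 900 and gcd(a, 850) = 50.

950

Multiples of 50 above 900: 50·19, 50·20, … . Need the cofactor coprime to 850/50 = 17.
Checking s = 19, 20, … the first with gcd(s, 17) = 1 is s = 19, giving 950.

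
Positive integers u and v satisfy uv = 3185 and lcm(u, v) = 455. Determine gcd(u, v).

7

gcd·lcm = product, so gcd = 3185/455 = 7.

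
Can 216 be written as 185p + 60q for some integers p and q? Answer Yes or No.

No

gcd(185, 60): 185 = 3·60 + 5; 60 = 12·5 + 0 → 5
5 does not divide 216, so a solution does not exist.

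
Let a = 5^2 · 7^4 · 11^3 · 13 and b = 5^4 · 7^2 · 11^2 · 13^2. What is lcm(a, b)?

337549086875

max exponent per prime: 5^4 · 7^4 · 11^3 · 13^2 = 337549086875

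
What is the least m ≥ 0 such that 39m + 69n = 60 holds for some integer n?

Euclid: 69 = 1·39 + 30; 39 = 1·30 + 9; 30 = 3·9 + 3; 9 = 3·3 + 0 → gcd = 3; 60 = 3·20.
Back-substitution yields 39·(-7) + 69·(4) = 3, so one solution is m = -7·20 = -140, n = 4·20 = 80.
Solutions in m differ by 69/3 = 23; the one in [0, 23) is -140 mod 23 = 21.

21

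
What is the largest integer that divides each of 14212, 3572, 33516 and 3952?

14212 = 2² · 11 · 17 · 19; 3572 = 2² · 19 · 47; 33516 = 2² · 3² · 7² · 19; 3952 = 2⁴ · 13 · 19
gcd takes min exponent of each prime: 2² · 19 = 76

76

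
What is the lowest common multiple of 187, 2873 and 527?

187 = 11 · 17; 2873 = 13² · 17; 527 = 17 · 31
lcm takes max exponent of each prime: 11 · 13² · 17 · 31 = 979693

979693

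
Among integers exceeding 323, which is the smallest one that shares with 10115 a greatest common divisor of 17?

374

Multiples of 17 above 323: 17·20, 17·21, … . Need the cofactor coprime to 10115/17 = 595.
Checking s = 20, 21, … the first with gcd(s, 595) = 1 is s = 22, giving 374.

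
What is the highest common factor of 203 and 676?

Euclid: 676 = 3·203 + 67; 203 = 3·67 + 2; 67 = 33·2 + 1; 2 = 2·1 + 0. Last nonzero remainder: 1.

1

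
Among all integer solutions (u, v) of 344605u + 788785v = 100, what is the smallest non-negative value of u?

151499

gcd(344605, 788785) = 5 (Euclid: 788785 = 2·344605 + 99575; 344605 = 3·99575 + 45880; 99575 = 2·45880 + 7815; 45880 = 5·7815 + 6805; 7815 = 1·6805 + 1010; 6805 = 6·1010 + 745; 1010 = 1·745 + 265; 745 = 2·265 + 215; 265 = 1·215 + 50; 215 = 4·50 + 15; 50 = 3·15 + 5; 15 = 3·5 + 0), and 5 | 100.
Extended Euclid: 344605·(-47640) + 788785·(20813) = 5. Scale by 20: u₀ = -952800.
General solution u = u₀ + 157757t; reducing mod 157757 gives u = 151499 (and v = -66187).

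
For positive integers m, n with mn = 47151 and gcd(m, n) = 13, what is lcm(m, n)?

gcd·lcm = product, so lcm = 47151/13 = 3627.

3627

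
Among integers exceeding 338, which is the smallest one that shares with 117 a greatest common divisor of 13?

364

117 = 13·9. Any t with gcd(t, 117) = 13 is a multiple of 13, say 13s, with s coprime to 9.
Need s > 338/13, so s ≥ 27. First s ≥ 27 with gcd(s, 9) = 1 is s = 28. Thus t = 13·28 = 364.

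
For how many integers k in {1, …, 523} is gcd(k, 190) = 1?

199

190 = 2·5·19. Inclusion–exclusion on these primes:
523 − ⌊523/2⌋ − ⌊523/5⌋ − ⌊523/19⌋ + ⌊523/10⌋ + ⌊523/38⌋ + ⌊523/95⌋ − ⌊523/190⌋ = 199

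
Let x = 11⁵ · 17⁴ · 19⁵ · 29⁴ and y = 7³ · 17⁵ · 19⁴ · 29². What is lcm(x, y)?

137360590480406331278097319

max exponent per prime: 7³ · 11⁵ · 17⁵ · 19⁵ · 29⁴ = 137360590480406331278097319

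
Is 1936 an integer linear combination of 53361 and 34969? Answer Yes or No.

gcd(53361, 34969): 53361 = 1·34969 + 18392; 34969 = 1·18392 + 16577; 18392 = 1·16577 + 1815; 16577 = 9·1815 + 242; 1815 = 7·242 + 121; 242 = 2·121 + 0 → 121
121 divides 1936, so a solution exists.

Yes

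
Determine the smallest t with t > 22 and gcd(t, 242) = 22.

gcd(t, 242) = 22 forces 22 | t; write t = 22s. Then gcd(22s, 22·11) = 22·gcd(s, 11), so need gcd(s, 11) = 1.
22s > 22 gives s ≥ 2. The least s ≥ 2 coprime to 11 is 2, so t = 22·2 = 44.

44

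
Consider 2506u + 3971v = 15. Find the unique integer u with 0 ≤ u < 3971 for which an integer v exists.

Reduce mod 3971: 2506u ≡ 15 (mod 3971). With g = gcd(2506, 3971) = 1 dividing 15, divide through: 2506u ≡ 15 (mod 3971).
Since gcd(2506, 3971) = 1, u ≡ 15·(2506)⁻¹ ≡ 515 (mod 3971). Smallest non-negative: 515.

515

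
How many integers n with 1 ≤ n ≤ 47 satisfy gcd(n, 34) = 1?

34 = 2·17. Inclusion–exclusion on these primes:
47 − ⌊47/2⌋ − ⌊47/17⌋ + ⌊47/34⌋ = 23

23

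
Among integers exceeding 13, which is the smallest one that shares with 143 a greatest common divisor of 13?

26

gcd(a, 143) = 13 forces 13 | a; write a = 13s. Then gcd(13s, 13·11) = 13·gcd(s, 11), so need gcd(s, 11) = 1.
13s > 13 gives s ≥ 2. The least s ≥ 2 coprime to 11 is 2, so a = 13·2 = 26.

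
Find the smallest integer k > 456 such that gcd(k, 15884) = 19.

475

gcd(k, 15884) = 19 forces 19 | k; write k = 19s. Then gcd(19s, 19·836) = 19·gcd(s, 836), so need gcd(s, 836) = 1.
19s > 456 gives s ≥ 25. The least s ≥ 25 coprime to 836 is 25, so k = 19·25 = 475.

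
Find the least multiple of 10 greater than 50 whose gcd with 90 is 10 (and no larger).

70

Multiples of 10 above 50: 10·6, 10·7, … . Need the cofactor coprime to 90/10 = 9.
Checking s = 6, 7, … the first with gcd(s, 9) = 1 is s = 7, giving 70.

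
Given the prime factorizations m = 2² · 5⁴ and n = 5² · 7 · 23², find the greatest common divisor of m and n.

min exponent per shared prime: 5² = 25

25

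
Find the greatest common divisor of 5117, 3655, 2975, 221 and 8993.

17

gcd(5117, 3655): 5117 = 1·3655 + 1462; 3655 = 2·1462 + 731; 1462 = 2·731 + 0 → 731
gcd(731, 2975): 2975 = 4·731 + 51; 731 = 14·51 + 17; 51 = 3·17 + 0 → 17
gcd(17, 221): 221 = 13·17 + 0 → 17
gcd(17, 8993): 8993 = 529·17 + 0 → 17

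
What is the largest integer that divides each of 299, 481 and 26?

13

299 = 13 · 23; 481 = 13 · 37; 26 = 2 · 13
gcd takes min exponent of each prime: 13 = 13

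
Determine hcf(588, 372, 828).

12

gcd(588, 372): 588 = 1·372 + 216; 372 = 1·216 + 156; 216 = 1·156 + 60; 156 = 2·60 + 36; 60 = 1·36 + 24; 36 = 1·24 + 12; 24 = 2·12 + 0 → 12
gcd(12, 828): 828 = 69·12 + 0 → 12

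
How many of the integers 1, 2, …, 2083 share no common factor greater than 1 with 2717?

1656

2717 = 11·13·19. Inclusion–exclusion on these primes:
2083 − ⌊2083/11⌋ − ⌊2083/13⌋ − ⌊2083/19⌋ + ⌊2083/143⌋ + ⌊2083/209⌋ + ⌊2083/247⌋ − ⌊2083/2717⌋ = 1656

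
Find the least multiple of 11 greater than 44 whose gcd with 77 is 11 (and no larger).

Multiples of 11 above 44: 11·5, 11·6, … . Need the cofactor coprime to 77/11 = 7.
Checking s = 5, 6, … the first with gcd(s, 7) = 1 is s = 5, giving 55.

55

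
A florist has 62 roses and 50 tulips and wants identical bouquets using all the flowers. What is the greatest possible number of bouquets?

2

Euclid: 62 = 1·50 + 12; 50 = 4·12 + 2; 12 = 6·2 + 0. Last nonzero remainder: 2.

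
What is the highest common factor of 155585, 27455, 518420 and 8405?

5

155585 = 5 · 29² · 37; 27455 = 5 · 17² · 19; 518420 = 2² · 5 · 7² · 23²; 8405 = 5 · 41²
gcd takes min exponent of each prime: 5 = 5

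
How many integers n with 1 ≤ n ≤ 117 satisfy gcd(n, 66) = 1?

Prime factors of 66: 2, 3, 11. Count integers ≤ 117 divisible by none of them.
By inclusion–exclusion: 117 − ⌊117/2⌋ − ⌊117/3⌋ − ⌊117/11⌋ + ⌊117/6⌋ + ⌊117/22⌋ + ⌊117/33⌋ − ⌊117/66⌋ = 36.

36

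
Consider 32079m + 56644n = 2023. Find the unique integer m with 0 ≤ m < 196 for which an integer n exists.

189

Reduce mod 56644: 32079m ≡ 2023 (mod 56644). With g = gcd(32079, 56644) = 289 dividing 2023, divide through: 111m ≡ 7 (mod 196).
Since gcd(111, 196) = 1, m ≡ 7·(111)⁻¹ ≡ 189 (mod 196). Smallest non-negative: 189.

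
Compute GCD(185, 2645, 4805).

5

185 = 5 · 37; 2645 = 5 · 23²; 4805 = 5 · 31²
gcd takes min exponent of each prime: 5 = 5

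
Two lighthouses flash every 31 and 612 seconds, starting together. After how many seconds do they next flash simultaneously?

31 = 31; 612 = 2² · 3² · 17
max exponents: 2² · 3² · 17 · 31 = 18972

18972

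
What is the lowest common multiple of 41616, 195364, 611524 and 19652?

lcm(41616, 195364) = 41616·195364/gcd = 8130268224/1156 = 7033104
lcm(7033104, 611524) = 7033104·611524/gcd = 4300911890496/1156 = 3720512016
lcm(3720512016, 19652) = 3720512016·19652/gcd = 73115502138432/1156 = 63248704272

63248704272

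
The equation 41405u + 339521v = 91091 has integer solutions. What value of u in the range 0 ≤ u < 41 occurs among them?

gcd(41405, 339521) = 8281 (Euclid: 339521 = 8·41405 + 8281; 41405 = 5·8281 + 0), and 8281 | 91091.
Extended Euclid: 41405·(-8) + 339521·(1) = 8281. Scale by 11: u₀ = -88.
General solution u = u₀ + 41t; reducing mod 41 gives u = 35 (and v = -4).

35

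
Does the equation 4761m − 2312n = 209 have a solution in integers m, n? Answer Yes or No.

Yes

gcd(4761, 2312): 4761 = 2·2312 + 137; 2312 = 16·137 + 120; 137 = 1·120 + 17; 120 = 7·17 + 1; 17 = 17·1 + 0 → 1
1 divides 209, so a solution exists.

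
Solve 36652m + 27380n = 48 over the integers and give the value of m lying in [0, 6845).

4459

gcd(36652, 27380) = 4 (Euclid: 36652 = 1·27380 + 9272; 27380 = 2·9272 + 8836; 9272 = 1·8836 + 436; 8836 = 20·436 + 116; 436 = 3·116 + 88; 116 = 1·88 + 28; 88 = 3·28 + 4; 28 = 7·4 + 0), and 4 | 48.
Extended Euclid: 36652·(942) + 27380·(-1261) = 4. Scale by 12: m₀ = 11304.
General solution m = m₀ + 6845t; reducing mod 6845 gives m = 4459 (and n = -5969).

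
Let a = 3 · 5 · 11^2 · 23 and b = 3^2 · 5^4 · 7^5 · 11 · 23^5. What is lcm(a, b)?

max exponent per prime: 3^2 · 5^4 · 7^5 · 11^2 · 23^5 = 73627029185180625

73627029185180625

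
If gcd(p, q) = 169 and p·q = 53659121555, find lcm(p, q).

317509595

For any two positive integers, gcd × lcm equals their product. Hence lcm = 53659121555 / 169 = 317509595.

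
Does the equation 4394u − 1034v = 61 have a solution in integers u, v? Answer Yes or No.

No

By Bézout, 4394u − 1034v = 61 has integer solutions iff gcd(4394, 1034) | 61.
Euclid: 4394 = 4·1034 + 258; 1034 = 4·258 + 2; 258 = 129·2 + 0. gcd = 2; 61 mod 2 = 1. No.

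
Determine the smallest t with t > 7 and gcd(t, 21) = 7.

14

gcd(t, 21) = 7 forces 7 | t; write t = 7s. Then gcd(7s, 7·3) = 7·gcd(s, 3), so need gcd(s, 3) = 1.
7s > 7 gives s ≥ 2. The least s ≥ 2 coprime to 3 is 2, so t = 7·2 = 14.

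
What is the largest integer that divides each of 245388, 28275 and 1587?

gcd(245388, 28275): 245388 = 8·28275 + 19188; 28275 = 1·19188 + 9087; 19188 = 2·9087 + 1014; 9087 = 8·1014 + 975; 1014 = 1·975 + 39; 975 = 25·39 + 0 → 39
gcd(39, 1587): 1587 = 40·39 + 27; 39 = 1·27 + 12; 27 = 2·12 + 3; 12 = 4·3 + 0 → 3

3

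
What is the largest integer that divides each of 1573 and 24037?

13

1573 = 11² · 13
24037 = 13 · 43²
Common: 13 = 13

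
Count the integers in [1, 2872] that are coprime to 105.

1313

Prime factors of 105: 3, 5, 7. Count integers ≤ 2872 divisible by none of them.
By inclusion–exclusion: 2872 − ⌊2872/3⌋ − ⌊2872/5⌋ − ⌊2872/7⌋ + ⌊2872/15⌋ + ⌊2872/21⌋ + ⌊2872/35⌋ − ⌊2872/105⌋ = 1313.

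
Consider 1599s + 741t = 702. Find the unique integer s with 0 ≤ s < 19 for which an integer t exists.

gcd(1599, 741) = 39 (Euclid: 1599 = 2·741 + 117; 741 = 6·117 + 39; 117 = 3·39 + 0), and 39 | 702.
Extended Euclid: 1599·(-6) + 741·(13) = 39. Scale by 18: s₀ = -108.
General solution s = s₀ + 19k; reducing mod 19 gives s = 6 (and t = -12).

6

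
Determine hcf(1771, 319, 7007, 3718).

11

gcd(1771, 319): 1771 = 5·319 + 176; 319 = 1·176 + 143; 176 = 1·143 + 33; 143 = 4·33 + 11; 33 = 3·11 + 0 → 11
gcd(11, 7007): 7007 = 637·11 + 0 → 11
gcd(11, 3718): 3718 = 338·11 + 0 → 11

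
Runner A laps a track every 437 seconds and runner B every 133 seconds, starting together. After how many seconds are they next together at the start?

3059

437 = 19 · 23; 133 = 7 · 19
max exponents: 7 · 19 · 23 = 3059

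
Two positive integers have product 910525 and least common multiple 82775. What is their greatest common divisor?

From gcd × lcm = mn: gcd = 910525 / 82775 = 11.

11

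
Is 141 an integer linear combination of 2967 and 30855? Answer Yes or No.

By Bézout, 2967u + 30855v = 141 has integer solutions iff gcd(2967, 30855) | 141.
Euclid: 30855 = 10·2967 + 1185; 2967 = 2·1185 + 597; 1185 = 1·597 + 588; 597 = 1·588 + 9; 588 = 65·9 + 3; 9 = 3·3 + 0. gcd = 3; 141 mod 3 = 0. Yes.

Yes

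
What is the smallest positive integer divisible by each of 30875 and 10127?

1265875

gcd first: 30875 = 3·10127 + 494; 10127 = 20·494 + 247; 494 = 2·247 + 0 → gcd = 247
lcm = 30875·10127/gcd = 312671125/247 = 1265875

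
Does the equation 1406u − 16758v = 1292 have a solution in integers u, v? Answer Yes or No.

By Bézout, 1406u − 16758v = 1292 has integer solutions iff gcd(1406, 16758) | 1292.
Euclid: 16758 = 11·1406 + 1292; 1406 = 1·1292 + 114; 1292 = 11·114 + 38; 114 = 3·38 + 0. gcd = 38; 1292 mod 38 = 0. Yes.

Yes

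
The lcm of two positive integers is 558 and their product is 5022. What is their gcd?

9

From gcd × lcm = ab: gcd = 5022 / 558 = 9.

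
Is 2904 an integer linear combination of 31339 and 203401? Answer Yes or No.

By Bézout, 31339m + 203401n = 2904 has integer solutions iff gcd(31339, 203401) | 2904.
Euclid: 203401 = 6·31339 + 15367; 31339 = 2·15367 + 605; 15367 = 25·605 + 242; 605 = 2·242 + 121; 242 = 2·121 + 0. gcd = 121; 2904 mod 121 = 0. Yes.

Yes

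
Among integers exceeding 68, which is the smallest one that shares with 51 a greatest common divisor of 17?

85

gcd(m, 51) = 17 forces 17 | m; write m = 17s. Then gcd(17s, 17·3) = 17·gcd(s, 3), so need gcd(s, 3) = 1.
17s > 68 gives s ≥ 5. The least s ≥ 5 coprime to 3 is 5, so m = 17·5 = 85.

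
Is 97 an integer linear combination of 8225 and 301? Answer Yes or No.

No

gcd(8225, 301): 8225 = 27·301 + 98; 301 = 3·98 + 7; 98 = 14·7 + 0 → 7
7 does not divide 97, so a solution does not exist.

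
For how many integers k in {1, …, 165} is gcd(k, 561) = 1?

94

561 = 3·11·17. Inclusion–exclusion on these primes:
165 − ⌊165/3⌋ − ⌊165/11⌋ − ⌊165/17⌋ + ⌊165/33⌋ + ⌊165/51⌋ + ⌊165/187⌋ − ⌊165/561⌋ = 94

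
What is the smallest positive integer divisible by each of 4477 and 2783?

102971

4477 = 11² · 37; 2783 = 11² · 23
max exponents: 11² · 23 · 37 = 102971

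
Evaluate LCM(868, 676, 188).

lcm(868, 676) = 868·676/gcd = 586768/4 = 146692
lcm(146692, 188) = 146692·188/gcd = 27578096/4 = 6894524

6894524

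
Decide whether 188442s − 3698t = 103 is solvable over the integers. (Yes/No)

By Bézout, 188442s − 3698t = 103 has integer solutions iff gcd(188442, 3698) | 103.
Euclid: 188442 = 50·3698 + 3542; 3698 = 1·3542 + 156; 3542 = 22·156 + 110; 156 = 1·110 + 46; 110 = 2·46 + 18; 46 = 2·18 + 10; 18 = 1·10 + 8; 10 = 1·8 + 2; 8 = 4·2 + 0. gcd = 2; 103 mod 2 = 1. No.

No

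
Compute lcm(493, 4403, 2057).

lcm(493, 4403) = 493·4403/gcd = 2170679/17 = 127687
lcm(127687, 2057) = 127687·2057/gcd = 262652159/17 = 15450127

15450127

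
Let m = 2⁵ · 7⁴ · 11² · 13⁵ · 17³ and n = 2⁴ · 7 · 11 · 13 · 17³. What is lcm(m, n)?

max exponent per prime: 2⁵ · 7⁴ · 11² · 13⁵ · 17³ = 16958640520870048

16958640520870048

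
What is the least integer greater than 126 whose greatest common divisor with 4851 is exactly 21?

4851 = 21·231. Any a with gcd(a, 4851) = 21 is a multiple of 21, say 21s, with s coprime to 231.
Need s > 126/21, so s ≥ 7. First s ≥ 7 with gcd(s, 231) = 1 is s = 8. Thus a = 21·8 = 168.

168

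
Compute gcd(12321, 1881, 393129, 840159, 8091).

gcd(12321, 1881): 12321 = 6·1881 + 1035; 1881 = 1·1035 + 846; 1035 = 1·846 + 189; 846 = 4·189 + 90; 189 = 2·90 + 9; 90 = 10·9 + 0 → 9
gcd(9, 393129): 393129 = 43681·9 + 0 → 9
gcd(9, 840159): 840159 = 93351·9 + 0 → 9
gcd(9, 8091): 8091 = 899·9 + 0 → 9

9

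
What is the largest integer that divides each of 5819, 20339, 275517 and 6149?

11

5819 = 11 · 23²; 20339 = 11 · 43²; 275517 = 3² · 11³ · 23; 6149 = 11 · 13 · 43
gcd takes min exponent of each prime: 11 = 11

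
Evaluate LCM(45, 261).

gcd first: 261 = 5·45 + 36; 45 = 1·36 + 9; 36 = 4·9 + 0 → gcd = 9
lcm = 45·261/gcd = 11745/9 = 1305

1305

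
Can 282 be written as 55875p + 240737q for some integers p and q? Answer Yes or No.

gcd(55875, 240737): 240737 = 4·55875 + 17237; 55875 = 3·17237 + 4164; 17237 = 4·4164 + 581; 4164 = 7·581 + 97; 581 = 5·97 + 96; 97 = 1·96 + 1; 96 = 96·1 + 0 → 1
1 divides 282, so a solution exists.

Yes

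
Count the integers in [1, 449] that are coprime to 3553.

365

3553 = 11·17·19. Inclusion–exclusion on these primes:
449 − ⌊449/11⌋ − ⌊449/17⌋ − ⌊449/19⌋ + ⌊449/187⌋ + ⌊449/209⌋ + ⌊449/323⌋ − ⌊449/3553⌋ = 365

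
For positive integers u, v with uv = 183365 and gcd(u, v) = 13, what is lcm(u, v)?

14105

For any two positive integers, gcd × lcm equals their product. Hence lcm = 183365 / 13 = 14105.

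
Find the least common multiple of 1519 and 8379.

259749

gcd first: 8379 = 5·1519 + 784; 1519 = 1·784 + 735; 784 = 1·735 + 49; 735 = 15·49 + 0 → gcd = 49
lcm = 1519·8379/gcd = 12727701/49 = 259749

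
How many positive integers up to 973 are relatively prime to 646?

Prime factors of 646: 2, 17, 19. Count integers ≤ 973 divisible by none of them.
By inclusion–exclusion: 973 − ⌊973/2⌋ − ⌊973/17⌋ − ⌊973/19⌋ + ⌊973/34⌋ + ⌊973/38⌋ + ⌊973/323⌋ − ⌊973/646⌋ = 434.

434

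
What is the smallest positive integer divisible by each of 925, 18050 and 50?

667850

925 = 5² · 37; 18050 = 2 · 5² · 19²; 50 = 2 · 5²
lcm takes max exponent of each prime: 2 · 5² · 19² · 37 = 667850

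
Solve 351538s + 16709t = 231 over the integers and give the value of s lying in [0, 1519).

644

Euclid: 351538 = 21·16709 + 649; 16709 = 25·649 + 484; 649 = 1·484 + 165; 484 = 2·165 + 154; 165 = 1·154 + 11; 154 = 14·11 + 0 → gcd = 11; 231 = 11·21.
Back-substitution yields 351538·(103) + 16709·(-2167) = 11, so one solution is s = 103·21 = 2163, t = -2167·21 = -45507.
Solutions in s differ by 16709/11 = 1519; the one in [0, 1519) is 2163 mod 1519 = 644.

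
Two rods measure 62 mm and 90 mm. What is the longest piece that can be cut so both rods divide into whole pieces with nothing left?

2

62 = 2 · 31
90 = 2 · 3² · 5
Common: 2 = 2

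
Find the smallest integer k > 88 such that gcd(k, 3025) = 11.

gcd(k, 3025) = 11 forces 11 | k; write k = 11s. Then gcd(11s, 11·275) = 11·gcd(s, 275), so need gcd(s, 275) = 1.
11s > 88 gives s ≥ 9. The least s ≥ 9 coprime to 275 is 9, so k = 11·9 = 99.

99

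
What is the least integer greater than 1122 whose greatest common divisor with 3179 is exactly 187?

Multiples of 187 above 1122: 187·7, 187·8, … . Need the cofactor coprime to 3179/187 = 17.
Checking s = 7, 8, … the first with gcd(s, 17) = 1 is s = 7, giving 1309.

1309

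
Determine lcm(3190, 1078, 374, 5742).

lcm(3190, 1078) = 3190·1078/gcd = 3438820/22 = 156310
lcm(156310, 374) = 156310·374/gcd = 58459940/22 = 2657270
lcm(2657270, 5742) = 2657270·5742/gcd = 15258044340/638 = 23915430

23915430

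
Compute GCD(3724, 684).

76

Euclid: 3724 = 5·684 + 304; 684 = 2·304 + 76; 304 = 4·76 + 0. Last nonzero remainder: 76.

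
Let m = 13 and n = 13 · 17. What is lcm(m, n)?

221

max exponent per prime: 13 · 17 = 221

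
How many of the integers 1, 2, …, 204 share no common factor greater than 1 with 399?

110

399 = 3·7·19. Inclusion–exclusion on these primes:
204 − ⌊204/3⌋ − ⌊204/7⌋ − ⌊204/19⌋ + ⌊204/21⌋ + ⌊204/57⌋ + ⌊204/133⌋ − ⌊204/399⌋ = 110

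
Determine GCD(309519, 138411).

309519 = 3² · 7 · 17³
138411 = 3² · 7 · 13³
Common: 3² · 7 = 63

63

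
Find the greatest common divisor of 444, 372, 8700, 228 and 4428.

12

gcd(444, 372): 444 = 1·372 + 72; 372 = 5·72 + 12; 72 = 6·12 + 0 → 12
gcd(12, 8700): 8700 = 725·12 + 0 → 12
gcd(12, 228): 228 = 19·12 + 0 → 12
gcd(12, 4428): 4428 = 369·12 + 0 → 12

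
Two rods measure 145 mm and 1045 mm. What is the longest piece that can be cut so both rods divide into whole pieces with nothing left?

Euclid: 1045 = 7·145 + 30; 145 = 4·30 + 25; 30 = 1·25 + 5; 25 = 5·5 + 0. Last nonzero remainder: 5.

5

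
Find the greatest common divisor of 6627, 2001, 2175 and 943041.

6627 = 3 · 47²; 2001 = 3 · 23 · 29; 2175 = 3 · 5² · 29; 943041 = 3 · 11 · 17 · 41²
gcd takes min exponent of each prime: 3 = 3

3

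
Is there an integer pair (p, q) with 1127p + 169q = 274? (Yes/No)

gcd(1127, 169): 1127 = 6·169 + 113; 169 = 1·113 + 56; 113 = 2·56 + 1; 56 = 56·1 + 0 → 1
1 divides 274, so a solution exists.

Yes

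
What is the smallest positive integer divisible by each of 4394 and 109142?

239784974

4394 = 2 · 13³; 109142 = 2 · 11³ · 41
max exponents: 2 · 11³ · 13³ · 41 = 239784974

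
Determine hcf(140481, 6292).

Euclid: 140481 = 22·6292 + 2057; 6292 = 3·2057 + 121; 2057 = 17·121 + 0. Last nonzero remainder: 121.

121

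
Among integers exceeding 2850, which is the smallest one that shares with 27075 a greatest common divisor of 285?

Multiples of 285 above 2850: 285·11, 285·12, … . Need the cofactor coprime to 27075/285 = 95.
Checking s = 11, 12, … the first with gcd(s, 95) = 1 is s = 11, giving 3135.

3135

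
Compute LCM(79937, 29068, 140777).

266350084

79937 = 11 · 13² · 43; 29068 = 2² · 13² · 43; 140777 = 7² · 13² · 17
lcm takes max exponent of each prime: 2² · 7² · 11 · 13² · 17 · 43 = 266350084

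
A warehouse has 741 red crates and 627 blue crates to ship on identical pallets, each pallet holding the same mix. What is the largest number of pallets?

57

Euclid: 741 = 1·627 + 114; 627 = 5·114 + 57; 114 = 2·57 + 0. Last nonzero remainder: 57.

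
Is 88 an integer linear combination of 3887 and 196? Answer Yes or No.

Yes

By Bézout, 3887m + 196n = 88 has integer solutions iff gcd(3887, 196) | 88.
Euclid: 3887 = 19·196 + 163; 196 = 1·163 + 33; 163 = 4·33 + 31; 33 = 1·31 + 2; 31 = 15·2 + 1; 2 = 2·1 + 0. gcd = 1; 88 mod 1 = 0. Yes.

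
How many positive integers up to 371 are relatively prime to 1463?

1463 = 7·11·19. Inclusion–exclusion on these primes:
371 − ⌊371/7⌋ − ⌊371/11⌋ − ⌊371/19⌋ + ⌊371/77⌋ + ⌊371/133⌋ + ⌊371/209⌋ − ⌊371/1463⌋ = 273

273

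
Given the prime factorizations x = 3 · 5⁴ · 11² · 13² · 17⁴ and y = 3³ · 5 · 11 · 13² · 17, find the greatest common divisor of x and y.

474045

min exponent per shared prime: 3 · 5 · 11 · 13² · 17 = 474045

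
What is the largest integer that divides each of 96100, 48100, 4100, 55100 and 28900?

100

96100 = 2² · 5² · 31²; 48100 = 2² · 5² · 13 · 37; 4100 = 2² · 5² · 41; 55100 = 2² · 5² · 19 · 29; 28900 = 2² · 5² · 17²
gcd takes min exponent of each prime: 2² · 5² = 100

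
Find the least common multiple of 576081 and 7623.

gcd first: 576081 = 75·7623 + 4356; 7623 = 1·4356 + 3267; 4356 = 1·3267 + 1089; 3267 = 3·1089 + 0 → gcd = 1089
lcm = 576081·7623/gcd = 4391465463/1089 = 4032567

4032567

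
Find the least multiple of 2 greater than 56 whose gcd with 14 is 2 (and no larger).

14 = 2·7. Any k with gcd(k, 14) = 2 is a multiple of 2, say 2s, with s coprime to 7.
Need s > 56/2, so s ≥ 29. First s ≥ 29 with gcd(s, 7) = 1 is s = 29. Thus k = 2·29 = 58.

58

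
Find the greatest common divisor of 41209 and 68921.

41209 = 7² · 29²
68921 = 41³
Common: 1 = 1

1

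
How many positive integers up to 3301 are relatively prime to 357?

1775

357 = 3·7·17. Inclusion–exclusion on these primes:
3301 − ⌊3301/3⌋ − ⌊3301/7⌋ − ⌊3301/17⌋ + ⌊3301/21⌋ + ⌊3301/51⌋ + ⌊3301/119⌋ − ⌊3301/357⌋ = 1775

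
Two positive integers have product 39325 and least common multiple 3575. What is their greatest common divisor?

From gcd × lcm = pq: gcd = 39325 / 3575 = 11.

11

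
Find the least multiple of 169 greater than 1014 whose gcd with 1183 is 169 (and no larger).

gcd(t, 1183) = 169 forces 169 | t; write t = 169s. Then gcd(169s, 169·7) = 169·gcd(s, 7), so need gcd(s, 7) = 1.
169s > 1014 gives s ≥ 7. The least s ≥ 7 coprime to 7 is 8, so t = 169·8 = 1352.

1352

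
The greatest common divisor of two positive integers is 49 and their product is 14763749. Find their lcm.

301301

gcd·lcm = product, so lcm = 14763749/49 = 301301.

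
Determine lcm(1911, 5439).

1911 = 3 · 7² · 13; 5439 = 3 · 7² · 37
max exponents: 3 · 7² · 13 · 37 = 70707

70707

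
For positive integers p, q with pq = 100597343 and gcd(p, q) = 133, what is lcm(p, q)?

For any two positive integers, gcd × lcm equals their product. Hence lcm = 100597343 / 133 = 756371.

756371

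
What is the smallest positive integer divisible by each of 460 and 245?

22540

gcd first: 460 = 1·245 + 215; 245 = 1·215 + 30; 215 = 7·30 + 5; 30 = 6·5 + 0 → gcd = 5
lcm = 460·245/gcd = 112700/5 = 22540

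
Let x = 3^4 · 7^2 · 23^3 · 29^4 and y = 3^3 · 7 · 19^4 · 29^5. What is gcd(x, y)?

min exponent per shared prime: 3^3 · 7 · 29^4 = 133676109

133676109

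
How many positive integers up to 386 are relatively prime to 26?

178

26 = 2·13. Inclusion–exclusion on these primes:
386 − ⌊386/2⌋ − ⌊386/13⌋ + ⌊386/26⌋ = 178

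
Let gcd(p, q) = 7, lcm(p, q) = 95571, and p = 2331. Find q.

p·q = gcd·lcm = 7·95571 = 668997, so q = 668997/2331 = 287.

287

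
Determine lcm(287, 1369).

392903

gcd first: 1369 = 4·287 + 221; 287 = 1·221 + 66; 221 = 3·66 + 23; 66 = 2·23 + 20; 23 = 1·20 + 3; 20 = 6·3 + 2; 3 = 1·2 + 1; 2 = 2·1 + 0 → gcd = 1
lcm = 287·1369/gcd = 392903/1 = 392903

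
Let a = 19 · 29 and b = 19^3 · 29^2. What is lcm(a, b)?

5768419

max exponent per prime: 19^3 · 29^2 = 5768419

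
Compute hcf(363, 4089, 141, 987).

gcd(363, 4089): 4089 = 11·363 + 96; 363 = 3·96 + 75; 96 = 1·75 + 21; 75 = 3·21 + 12; 21 = 1·12 + 9; 12 = 1·9 + 3; 9 = 3·3 + 0 → 3
gcd(3, 141): 141 = 47·3 + 0 → 3
gcd(3, 987): 987 = 329·3 + 0 → 3

3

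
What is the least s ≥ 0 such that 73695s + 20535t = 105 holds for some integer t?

Reduce mod 20535: 73695s ≡ 105 (mod 20535). With g = gcd(73695, 20535) = 15 dividing 105, divide through: 4913s ≡ 7 (mod 1369).
Since gcd(4913, 1369) = 1, s ≡ 7·(4913)⁻¹ ≡ 124 (mod 1369). Smallest non-negative: 124.

124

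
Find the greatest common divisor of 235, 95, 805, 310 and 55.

235 = 5 · 47; 95 = 5 · 19; 805 = 5 · 7 · 23; 310 = 2 · 5 · 31; 55 = 5 · 11
gcd takes min exponent of each prime: 5 = 5

5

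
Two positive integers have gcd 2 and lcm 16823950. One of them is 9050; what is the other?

Using uv = gcd(u,v)·lcm(u,v) = 2·16823950 = 33647900, we get v = 33647900/9050 = 3718.

3718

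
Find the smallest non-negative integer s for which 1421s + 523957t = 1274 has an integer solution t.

Reduce mod 523957: 1421s ≡ 1274 (mod 523957). With g = gcd(1421, 523957) = 49 dividing 1274, divide through: 29s ≡ 26 (mod 10693).
Since gcd(29, 10693) = 1, s ≡ 26·(29)⁻¹ ≡ 9219 (mod 10693). Smallest non-negative: 9219.

9219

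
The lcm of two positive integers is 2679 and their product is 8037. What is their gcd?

3

From gcd × lcm = pq: gcd = 8037 / 2679 = 3.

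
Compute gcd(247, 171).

19

Euclid: 247 = 1·171 + 76; 171 = 2·76 + 19; 76 = 4·19 + 0. Last nonzero remainder: 19.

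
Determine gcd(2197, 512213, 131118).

13

2197 = 13³; 512213 = 13 · 31² · 41; 131118 = 2 · 3 · 13 · 41²
gcd takes min exponent of each prime: 13 = 13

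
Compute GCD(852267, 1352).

169

Euclid: 852267 = 630·1352 + 507; 1352 = 2·507 + 338; 507 = 1·338 + 169; 338 = 2·169 + 0. Last nonzero remainder: 169.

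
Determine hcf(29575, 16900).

29575 = 5² · 7 · 13²
16900 = 2² · 5² · 13²
Common: 5² · 13² = 4225

4225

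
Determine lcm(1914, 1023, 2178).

lcm(1914, 1023) = 1914·1023/gcd = 1958022/33 = 59334
lcm(59334, 2178) = 59334·2178/gcd = 129229452/66 = 1958022

1958022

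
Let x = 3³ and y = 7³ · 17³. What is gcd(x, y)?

1

min exponent per shared prime: (none) = 1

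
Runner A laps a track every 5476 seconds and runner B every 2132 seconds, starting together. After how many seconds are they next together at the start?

5476 = 2² · 37²; 2132 = 2² · 13 · 41
max exponents: 2² · 13 · 37² · 41 = 2918708

2918708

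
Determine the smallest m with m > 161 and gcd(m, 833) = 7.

Multiples of 7 above 161: 7·24, 7·25, … . Need the cofactor coprime to 833/7 = 119.
Checking s = 24, 25, … the first with gcd(s, 119) = 1 is s = 24, giving 168.

168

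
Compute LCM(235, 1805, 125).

2120875

lcm(235, 1805) = 235·1805/gcd = 424175/5 = 84835
lcm(84835, 125) = 84835·125/gcd = 10604375/5 = 2120875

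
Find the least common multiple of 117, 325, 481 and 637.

117 = 3² · 13; 325 = 5² · 13; 481 = 13 · 37; 637 = 7² · 13
lcm takes max exponent of each prime: 3² · 5² · 7² · 13 · 37 = 5303025

5303025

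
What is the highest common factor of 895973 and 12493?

895973 = 13 · 41³
12493 = 13 · 31²
Common: 13 = 13

13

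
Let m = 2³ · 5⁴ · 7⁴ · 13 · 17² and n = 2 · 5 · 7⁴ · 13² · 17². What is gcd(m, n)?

90205570

min exponent per shared prime: 2 · 5 · 7⁴ · 13 · 17² = 90205570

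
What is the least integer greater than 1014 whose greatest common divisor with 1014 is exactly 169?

gcd(x, 1014) = 169 forces 169 | x; write x = 169s. Then gcd(169s, 169·6) = 169·gcd(s, 6), so need gcd(s, 6) = 1.
169s > 1014 gives s ≥ 7. The least s ≥ 7 coprime to 6 is 7, so x = 169·7 = 1183.

1183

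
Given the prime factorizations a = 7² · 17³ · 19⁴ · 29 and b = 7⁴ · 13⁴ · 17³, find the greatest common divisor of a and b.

min exponent per shared prime: 7² · 17³ = 240737

240737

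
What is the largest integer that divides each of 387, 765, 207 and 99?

gcd(387, 765): 765 = 1·387 + 378; 387 = 1·378 + 9; 378 = 42·9 + 0 → 9
gcd(9, 207): 207 = 23·9 + 0 → 9
gcd(9, 99): 99 = 11·9 + 0 → 9

9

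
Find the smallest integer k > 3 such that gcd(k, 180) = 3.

21

180 = 3·60. Any k with gcd(k, 180) = 3 is a multiple of 3, say 3s, with s coprime to 60.
Need s > 3/3, so s ≥ 2. First s ≥ 2 with gcd(s, 60) = 1 is s = 7. Thus k = 3·7 = 21.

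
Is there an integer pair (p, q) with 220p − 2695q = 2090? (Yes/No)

Yes

gcd(220, 2695): 2695 = 12·220 + 55; 220 = 4·55 + 0 → 55
55 divides 2090, so a solution exists.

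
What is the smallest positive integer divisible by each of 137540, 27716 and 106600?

733088200

137540 = 2² · 5 · 13 · 23²; 27716 = 2² · 13² · 41; 106600 = 2³ · 5² · 13 · 41
lcm takes max exponent of each prime: 2³ · 5² · 13² · 23² · 41 = 733088200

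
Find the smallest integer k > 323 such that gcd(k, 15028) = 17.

357

gcd(k, 15028) = 17 forces 17 | k; write k = 17s. Then gcd(17s, 17·884) = 17·gcd(s, 884), so need gcd(s, 884) = 1.
17s > 323 gives s ≥ 20. The least s ≥ 20 coprime to 884 is 21, so k = 17·21 = 357.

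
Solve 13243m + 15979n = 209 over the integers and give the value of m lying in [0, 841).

Euclid: 15979 = 1·13243 + 2736; 13243 = 4·2736 + 2299; 2736 = 1·2299 + 437; 2299 = 5·437 + 114; 437 = 3·114 + 95; 114 = 1·95 + 19; 95 = 5·19 + 0 → gcd = 19; 209 = 19·11.
Back-substitution yields 13243·(146) + 15979·(-121) = 19, so one solution is m = 146·11 = 1606, n = -121·11 = -1331.
Solutions in m differ by 15979/19 = 841; the one in [0, 841) is 1606 mod 841 = 765.

765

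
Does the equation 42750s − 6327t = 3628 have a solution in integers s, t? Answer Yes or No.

By Bézout, 42750s − 6327t = 3628 has integer solutions iff gcd(42750, 6327) | 3628.
Euclid: 42750 = 6·6327 + 4788; 6327 = 1·4788 + 1539; 4788 = 3·1539 + 171; 1539 = 9·171 + 0. gcd = 171; 3628 mod 171 = 37. No.

No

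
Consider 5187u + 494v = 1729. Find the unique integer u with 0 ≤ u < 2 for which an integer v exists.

1

gcd(5187, 494) = 247 (Euclid: 5187 = 10·494 + 247; 494 = 2·247 + 0), and 247 | 1729.
Extended Euclid: 5187·(1) + 494·(-10) = 247. Scale by 7: u₀ = 7.
General solution u = u₀ + 2t; reducing mod 2 gives u = 1 (and v = -7).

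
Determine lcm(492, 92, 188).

492 = 2² · 3 · 41; 92 = 2² · 23; 188 = 2² · 47
lcm takes max exponent of each prime: 2² · 3 · 23 · 41 · 47 = 531852

531852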